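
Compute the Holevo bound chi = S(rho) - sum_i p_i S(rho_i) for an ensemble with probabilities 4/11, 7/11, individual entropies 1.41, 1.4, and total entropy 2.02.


chi = S(rho) - sum_i p_i * S(rho_i)
Weighted entropy = 4/11 * 1.41 + 7/11 * 1.4
= 1.4036
chi = 2.02 - 1.4036
= 0.6164

0.6164


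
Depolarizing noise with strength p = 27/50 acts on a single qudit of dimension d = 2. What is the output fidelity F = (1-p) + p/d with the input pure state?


F = (1-p) + p/d
= (1 - 0.5400) + 0.5400/2
= 0.4600 + 0.2700
= 0.7300

0.7300


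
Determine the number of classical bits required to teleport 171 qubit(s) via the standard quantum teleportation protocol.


Quantum teleportation requires 2 classical bits per qubit teleported.
171 qubit(s) -> 2 * 171 = 342 classical bits

342


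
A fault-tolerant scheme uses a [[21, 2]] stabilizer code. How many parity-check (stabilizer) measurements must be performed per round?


For an [[n,k]] stabilizer code:
Number of stabilizer generators = n - k
= 21 - 2
= 19

19


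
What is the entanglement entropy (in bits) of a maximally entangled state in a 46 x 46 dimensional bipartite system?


For a maximally entangled state in d x d:
S = log2(d) = log2(46)
= 5.5236

5.5236


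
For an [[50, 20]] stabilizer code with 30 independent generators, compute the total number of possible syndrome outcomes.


Each stabilizer generator gives a binary (+1 or -1) measurement outcome.
With 30 independent generators:
Total syndromes = 2^30
= 1073741824

1073741824


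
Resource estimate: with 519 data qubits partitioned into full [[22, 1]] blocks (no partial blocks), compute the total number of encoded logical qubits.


Each code block uses 22 physical qubits for 1 logical qubit(s).
Number of complete blocks = floor(519 / 22) = 23
Logical qubits = 23 * 1
= 23

23


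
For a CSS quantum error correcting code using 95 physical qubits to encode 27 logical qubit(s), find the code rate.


Code rate R = k/n
= 27/95
= 0.2842

0.2842


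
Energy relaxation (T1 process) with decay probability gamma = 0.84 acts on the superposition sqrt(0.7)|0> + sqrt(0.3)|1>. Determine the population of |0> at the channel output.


For amplitude damping with parameter gamma on state sqrt(a)|0> + sqrt(b)|1>:
alpha^2 = 0.7, beta^2 = 0.3
P(|0>) = alpha^2 + gamma * beta^2
= 0.7 + 0.84 * 0.3
= 0.7 + 0.2520
= 0.9520

0.9520


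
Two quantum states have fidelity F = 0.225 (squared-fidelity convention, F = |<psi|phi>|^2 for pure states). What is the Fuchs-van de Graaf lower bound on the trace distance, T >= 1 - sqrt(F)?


Fuchs-van de Graaf (squared-fidelity convention): 1 - sqrt(F) <= T <= sqrt(1 - F).
Lower bound: T >= 1 - sqrt(F)
sqrt(F) = sqrt(0.225) = 0.4743
T >= 1 - 0.4743
T >= 0.5257

0.5257


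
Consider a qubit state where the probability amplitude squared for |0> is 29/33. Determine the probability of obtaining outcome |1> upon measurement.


|alpha|^2 = 29/33 = 0.8788
|beta|^2 = 1 - 29/33 = 4/33 = 0.1212
P(|1>) = |beta|^2 = 0.1212

0.1212


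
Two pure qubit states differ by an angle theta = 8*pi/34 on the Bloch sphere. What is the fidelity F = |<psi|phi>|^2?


For states separated by angle theta on Bloch sphere:
F = cos^2(theta/2)
theta = 8*pi/34 = 0.7392
theta/2 = 0.3696
cos(theta/2) = 0.9325
F = 0.8695

0.8695


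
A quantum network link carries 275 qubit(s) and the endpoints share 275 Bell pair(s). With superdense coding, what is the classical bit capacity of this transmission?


Superdense coding allows 2 classical bits per shared entangled pair.
275 pair(s) -> 2 * 275 = 550 classical bits

550


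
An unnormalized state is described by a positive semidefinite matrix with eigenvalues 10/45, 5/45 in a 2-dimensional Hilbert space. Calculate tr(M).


tr(M) = sum of eigenvalues
= 10/45 + 5/45
= 15/45
= 0.3333

0.3333


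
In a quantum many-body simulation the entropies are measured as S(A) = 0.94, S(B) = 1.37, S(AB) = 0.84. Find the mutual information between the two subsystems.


I(A:B) = S(A) + S(B) - S(AB)
= 0.94 + 1.37 - 0.84
= 1.4700

1.4700


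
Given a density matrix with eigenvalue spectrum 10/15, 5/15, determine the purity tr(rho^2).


tr(rho^2) = sum of eigenvalues squared
= (10/15)^2 + (5/15)^2
= (100 + 25) / 225
= 125/225
= 0.5556

0.5556


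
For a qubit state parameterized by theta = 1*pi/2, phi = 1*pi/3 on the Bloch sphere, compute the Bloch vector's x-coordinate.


theta = 1.5708, phi = 1.0472
r_x = sin(theta)*cos(phi) = 1.0000 * 0.5000
r_x = 0.5000

0.5000


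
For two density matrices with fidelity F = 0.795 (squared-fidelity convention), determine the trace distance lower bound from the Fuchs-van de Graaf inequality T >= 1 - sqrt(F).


Fuchs-van de Graaf (squared-fidelity convention): 1 - sqrt(F) <= T <= sqrt(1 - F).
Lower bound: T >= 1 - sqrt(F)
sqrt(F) = sqrt(0.795) = 0.8916
T >= 1 - 0.8916
T >= 0.1084

0.1084


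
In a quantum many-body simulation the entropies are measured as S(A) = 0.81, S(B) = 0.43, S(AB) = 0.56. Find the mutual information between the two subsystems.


I(A:B) = S(A) + S(B) - S(AB)
= 0.81 + 0.43 - 0.56
= 0.6800

0.6800


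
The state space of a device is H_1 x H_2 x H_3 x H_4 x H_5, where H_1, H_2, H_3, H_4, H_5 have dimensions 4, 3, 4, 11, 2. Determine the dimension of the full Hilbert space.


dim(H_1 x H_2 x H_3 x H_4 x H_5) = 4 * 3 * 4 * 11 * 2
= 12 * 4 * 11 * 2
= 48 * 11 * 2
= 528 * 2
= 1056

1056


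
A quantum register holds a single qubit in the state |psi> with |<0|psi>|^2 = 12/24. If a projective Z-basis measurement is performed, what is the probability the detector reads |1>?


|alpha|^2 = 12/24 = 0.5000
|beta|^2 = 1 - 12/24 = 12/24 = 0.5000
P(|1>) = |beta|^2 = 0.5000

0.5000


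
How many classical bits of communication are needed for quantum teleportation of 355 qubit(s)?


Quantum teleportation requires 2 classical bits per qubit teleported.
355 qubit(s) -> 2 * 355 = 710 classical bits

710


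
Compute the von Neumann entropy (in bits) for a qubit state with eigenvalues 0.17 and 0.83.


S = -p*log2(p) - (1-p)*log2(1-p)
p = 0.1700, 1-p = 0.8300
= -0.1700 * log2(0.1700) - 0.8300 * log2(0.8300)
= -(-0.4346) - (-0.2231)
= 0.6577

0.6577


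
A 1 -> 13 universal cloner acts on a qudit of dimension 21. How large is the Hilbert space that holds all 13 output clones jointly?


Output space = H^(tensor 13) where dim(H) = 21
dim = 21^13
= 441 (after 2 factors)
= 9261 (after 3 factors)
= 194481 (after 4 factors)
= 4084101 (after 5 factors)
= 85766121 (after 6 factors)
= 1801088541 (after 7 factors)
= 37822859361 (after 8 factors)
= 794280046581 (after 9 factors)
= 16679880978201 (after 10 factors)
= 350277500542221 (after 11 factors)
= 7355827511386641 (after 12 factors)
= 154472377739119461 (after 13 factors)
= 154472377739119461

154472377739119461


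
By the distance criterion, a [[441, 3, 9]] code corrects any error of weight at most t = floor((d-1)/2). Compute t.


Code parameters: [[441, 3, 9]], distance d = 9.
Number of correctable errors = floor((d-1)/2)
= floor((9 - 1)/2)
= floor(8/2)
= 4

4


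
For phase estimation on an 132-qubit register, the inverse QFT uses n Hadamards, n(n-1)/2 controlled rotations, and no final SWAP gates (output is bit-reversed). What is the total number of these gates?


Hadamard gates: 132
Controlled rotations: n*(n-1)/2 = 132*131/2 = 8646
SWAP gates: 0 (omitted)
Total = 132 + 8646
= 8778

8778


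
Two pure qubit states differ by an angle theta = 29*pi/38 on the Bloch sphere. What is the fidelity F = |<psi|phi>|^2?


For states separated by angle theta on Bloch sphere:
F = cos^2(theta/2)
theta = 29*pi/38 = 2.3975
theta/2 = 1.1988
cos(theta/2) = 0.3635
F = 0.1321

0.1321


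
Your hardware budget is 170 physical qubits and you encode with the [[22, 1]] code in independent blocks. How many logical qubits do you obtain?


Each code block uses 22 physical qubits for 1 logical qubit(s).
Number of complete blocks = floor(170 / 22) = 7
Logical qubits = 7 * 1
= 7

7


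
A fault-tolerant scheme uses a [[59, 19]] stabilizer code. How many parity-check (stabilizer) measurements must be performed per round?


For an [[n,k]] stabilizer code:
Number of stabilizer generators = n - k
= 59 - 19
= 40

40


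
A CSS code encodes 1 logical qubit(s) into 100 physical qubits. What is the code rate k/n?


Code rate R = k/n
= 1/100
= 0.0100

0.0100


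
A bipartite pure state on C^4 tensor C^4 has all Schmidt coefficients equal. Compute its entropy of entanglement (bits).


For a maximally entangled state in d x d:
S = log2(d) = log2(4)
= 2.0000

2.0000


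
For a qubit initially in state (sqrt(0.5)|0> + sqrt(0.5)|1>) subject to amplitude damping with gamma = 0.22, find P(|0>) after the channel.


For amplitude damping with parameter gamma on state sqrt(a)|0> + sqrt(b)|1>:
alpha^2 = 0.5, beta^2 = 0.5
P(|0>) = alpha^2 + gamma * beta^2
= 0.5 + 0.22 * 0.5
= 0.5 + 0.1100
= 0.6100

0.6100


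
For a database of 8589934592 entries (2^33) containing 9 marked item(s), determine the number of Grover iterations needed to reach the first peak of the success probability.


After j Grover iterations the success probability is P(j) = sin^2((2j+1)*theta), where sin(theta) = sqrt(k/N).
N = 2^33 = 8589934592, k = 9
sin(theta) = sqrt(k/N) = 3.236877966e-05
theta = arcsin(sqrt(k/N)) = 3.236877966e-05 rad
P(j) reaches its first maximum when (2j+1)*theta is as close as possible to pi/2, i.e. j = round(pi/(4*theta) - 1/2).
pi/(4*theta) - 1/2 = 24263.5647
(For comparison, the common estimate pi/4 * sqrt(N/k) = 24264.0647; the exact maximiser is used here.)
Optimal iterations = 24264

24264


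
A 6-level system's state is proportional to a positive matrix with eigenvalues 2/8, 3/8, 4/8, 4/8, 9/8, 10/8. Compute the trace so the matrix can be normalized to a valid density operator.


tr(M) = sum of eigenvalues
= 2/8 + 3/8 + 4/8 + 4/8 + 9/8 + 10/8
= 32/8
= 4.0000

4.0000


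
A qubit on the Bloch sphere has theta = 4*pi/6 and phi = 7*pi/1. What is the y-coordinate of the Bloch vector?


theta = 2.0944, phi = 21.9911
r_y = sin(theta)*sin(phi) = 0.8660 * 0.0000
r_y = 0.0000

0.0000


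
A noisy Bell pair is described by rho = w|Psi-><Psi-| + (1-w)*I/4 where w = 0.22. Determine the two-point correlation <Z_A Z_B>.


|Psi-> = (|01> - |10>)/sqrt(2)
For the pure Bell state, <Z_A Z_B> = -1 (Bell-state Pauli correlator).
The maximally-mixed part I/4 has tr(I/4 * P tensor P) = 0 for any traceless Pauli P.
So <Z_A Z_B>_rho = w * (-1) + (1 - w) * 0
= 0.22 * (-1)
= -0.2200

-0.2200


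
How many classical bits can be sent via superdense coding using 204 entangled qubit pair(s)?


Superdense coding allows 2 classical bits per shared entangled pair.
204 pair(s) -> 2 * 204 = 408 classical bits

408


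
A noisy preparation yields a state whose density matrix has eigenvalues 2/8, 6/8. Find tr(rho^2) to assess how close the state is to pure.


tr(rho^2) = sum of eigenvalues squared
= (2/8)^2 + (6/8)^2
= (4 + 36) / 64
= 40/64
= 0.6250

0.6250


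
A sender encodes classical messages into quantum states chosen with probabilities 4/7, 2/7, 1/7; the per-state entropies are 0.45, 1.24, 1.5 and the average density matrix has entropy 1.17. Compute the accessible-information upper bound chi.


chi = S(rho) - sum_i p_i * S(rho_i)
Weighted entropy = 4/7 * 0.45 + 2/7 * 1.24 + 1/7 * 1.5
= 0.8257
chi = 1.17 - 0.8257
= 0.3443

0.3443


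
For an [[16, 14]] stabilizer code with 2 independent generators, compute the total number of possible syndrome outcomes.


Each stabilizer generator gives a binary (+1 or -1) measurement outcome.
With 2 independent generators:
Total syndromes = 2^2
= 4

4


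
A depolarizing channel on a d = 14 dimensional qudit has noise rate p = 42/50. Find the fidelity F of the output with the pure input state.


F = (1-p) + p/d
= (1 - 0.8400) + 0.8400/14
= 0.1600 + 0.0600
= 0.2200

0.2200


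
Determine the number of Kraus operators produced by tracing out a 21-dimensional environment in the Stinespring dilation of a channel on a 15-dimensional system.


Tracing out the environment in an orthonormal basis {|i>_E} gives Kraus operators K_i = <i|_E U |0>_E.
Number of Kraus operators = dim(H_env) = d_env
= 21

21


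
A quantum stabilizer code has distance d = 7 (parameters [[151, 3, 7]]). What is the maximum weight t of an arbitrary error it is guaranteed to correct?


Code parameters: [[151, 3, 7]], distance d = 7.
Number of correctable errors = floor((d-1)/2)
= floor((7 - 1)/2)
= floor(6/2)
= 3

3


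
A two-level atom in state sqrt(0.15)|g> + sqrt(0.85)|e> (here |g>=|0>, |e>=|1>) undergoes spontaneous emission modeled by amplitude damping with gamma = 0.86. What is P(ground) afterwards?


For amplitude damping with parameter gamma on state sqrt(a)|0> + sqrt(b)|1>:
alpha^2 = 0.15, beta^2 = 0.85
P(|0>) = alpha^2 + gamma * beta^2
= 0.15 + 0.86 * 0.85
= 0.15 + 0.7310
= 0.8810

0.8810


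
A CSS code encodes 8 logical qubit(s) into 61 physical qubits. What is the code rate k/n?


Code rate R = k/n
= 8/61
= 0.1311

0.1311


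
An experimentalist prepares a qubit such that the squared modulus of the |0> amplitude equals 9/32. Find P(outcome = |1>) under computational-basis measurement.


|alpha|^2 = 9/32 = 0.2812
|beta|^2 = 1 - 9/32 = 23/32 = 0.7188
P(|1>) = |beta|^2 = 0.7188

0.7188


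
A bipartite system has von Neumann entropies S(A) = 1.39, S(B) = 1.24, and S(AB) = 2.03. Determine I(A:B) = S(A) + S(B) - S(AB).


I(A:B) = S(A) + S(B) - S(AB)
= 1.39 + 1.24 - 2.03
= 0.6000

0.6000


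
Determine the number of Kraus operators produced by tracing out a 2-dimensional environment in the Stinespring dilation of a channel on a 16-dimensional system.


Tracing out the environment in an orthonormal basis {|i>_E} gives Kraus operators K_i = <i|_E U |0>_E.
Number of Kraus operators = dim(H_env) = d_env
= 2

2


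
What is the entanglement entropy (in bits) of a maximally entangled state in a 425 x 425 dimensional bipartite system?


For a maximally entangled state in d x d:
S = log2(d) = log2(425)
= 8.7313

8.7313


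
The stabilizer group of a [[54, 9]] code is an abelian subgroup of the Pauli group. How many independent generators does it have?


For an [[n,k]] stabilizer code:
Number of stabilizer generators = n - k
= 54 - 9
= 45

45


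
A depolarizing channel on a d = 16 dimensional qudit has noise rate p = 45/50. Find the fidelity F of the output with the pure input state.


F = (1-p) + p/d
= (1 - 0.9000) + 0.9000/16
= 0.1000 + 0.0563
= 0.1562

0.1562


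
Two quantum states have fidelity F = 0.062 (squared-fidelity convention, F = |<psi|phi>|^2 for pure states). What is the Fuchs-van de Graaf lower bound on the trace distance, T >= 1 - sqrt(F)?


Fuchs-van de Graaf (squared-fidelity convention): 1 - sqrt(F) <= T <= sqrt(1 - F).
Lower bound: T >= 1 - sqrt(F)
sqrt(F) = sqrt(0.062) = 0.2490
T >= 1 - 0.2490
T >= 0.7510

0.7510


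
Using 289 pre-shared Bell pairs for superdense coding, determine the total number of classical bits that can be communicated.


Superdense coding allows 2 classical bits per shared entangled pair.
289 pair(s) -> 2 * 289 = 578 classical bits

578


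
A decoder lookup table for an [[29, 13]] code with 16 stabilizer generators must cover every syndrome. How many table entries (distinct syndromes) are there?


Each stabilizer generator gives a binary (+1 or -1) measurement outcome.
With 16 independent generators:
Total syndromes = 2^16
= 65536

65536


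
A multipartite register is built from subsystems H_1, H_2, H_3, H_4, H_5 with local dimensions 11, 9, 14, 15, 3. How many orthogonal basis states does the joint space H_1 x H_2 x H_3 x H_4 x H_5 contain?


dim(H_1 x H_2 x H_3 x H_4 x H_5) = 11 * 9 * 14 * 15 * 3
= 99 * 14 * 15 * 3
= 1386 * 15 * 3
= 20790 * 3
= 62370

62370


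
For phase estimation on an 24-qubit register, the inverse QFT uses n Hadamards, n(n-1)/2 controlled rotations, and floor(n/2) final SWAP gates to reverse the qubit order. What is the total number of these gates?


Hadamard gates: 24
Controlled rotations: n*(n-1)/2 = 24*23/2 = 276
SWAP gates: floor(n/2) = floor(24/2) = 12
Total = 24 + 276 + 12
= 312

312


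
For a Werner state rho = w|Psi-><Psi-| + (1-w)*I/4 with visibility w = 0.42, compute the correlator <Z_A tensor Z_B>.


|Psi-> = (|01> - |10>)/sqrt(2)
For the pure Bell state, <Z_A Z_B> = -1 (Bell-state Pauli correlator).
The maximally-mixed part I/4 has tr(I/4 * P tensor P) = 0 for any traceless Pauli P.
So <Z_A Z_B>_rho = w * (-1) + (1 - w) * 0
= 0.42 * (-1)
= -0.4200

-0.4200


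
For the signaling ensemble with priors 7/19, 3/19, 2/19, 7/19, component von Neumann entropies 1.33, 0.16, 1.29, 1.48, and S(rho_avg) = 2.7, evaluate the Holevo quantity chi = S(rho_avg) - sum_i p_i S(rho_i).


chi = S(rho) - sum_i p_i * S(rho_i)
Weighted entropy = 7/19 * 1.33 + 3/19 * 0.16 + 2/19 * 1.29 + 7/19 * 1.48
= 1.1963
chi = 2.7 - 1.1963
= 1.5037

1.5037


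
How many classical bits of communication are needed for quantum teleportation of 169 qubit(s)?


Quantum teleportation requires 2 classical bits per qubit teleported.
169 qubit(s) -> 2 * 169 = 338 classical bits

338


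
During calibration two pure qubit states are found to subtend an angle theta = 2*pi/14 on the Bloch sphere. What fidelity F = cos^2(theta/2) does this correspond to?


For states separated by angle theta on Bloch sphere:
F = cos^2(theta/2)
theta = 2*pi/14 = 0.4488
theta/2 = 0.2244
cos(theta/2) = 0.9749
F = 0.9505

0.9505


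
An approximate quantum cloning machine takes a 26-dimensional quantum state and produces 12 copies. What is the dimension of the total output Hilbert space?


Output space = H^(tensor 12) where dim(H) = 26
dim = 26^12
= 676 (after 2 factors)
= 17576 (after 3 factors)
= 456976 (after 4 factors)
= 11881376 (after 5 factors)
= 308915776 (after 6 factors)
= 8031810176 (after 7 factors)
= 208827064576 (after 8 factors)
= 5429503678976 (after 9 factors)
= 141167095653376 (after 10 factors)
= 3670344486987776 (after 11 factors)
= 95428956661682176 (after 12 factors)
= 95428956661682176

95428956661682176


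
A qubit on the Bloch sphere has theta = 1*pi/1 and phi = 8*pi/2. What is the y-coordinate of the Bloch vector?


theta = 3.1416, phi = 12.5664
r_y = sin(theta)*sin(phi) = 0.0000 * 0.0000
r_y = 0.0000

0.0000


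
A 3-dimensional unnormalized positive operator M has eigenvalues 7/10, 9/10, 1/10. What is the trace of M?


tr(M) = sum of eigenvalues
= 7/10 + 9/10 + 1/10
= 17/10
= 1.7000

1.7000


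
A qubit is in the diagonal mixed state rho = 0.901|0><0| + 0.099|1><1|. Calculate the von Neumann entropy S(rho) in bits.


S = -p*log2(p) - (1-p)*log2(1-p)
p = 0.9010, 1-p = 0.0990
= -0.9010 * log2(0.9010) - 0.0990 * log2(0.0990)
= -(-0.1355) - (-0.3303)
= 0.4658

0.4658


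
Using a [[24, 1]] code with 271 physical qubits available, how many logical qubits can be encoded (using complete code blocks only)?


Each code block uses 24 physical qubits for 1 logical qubit(s).
Number of complete blocks = floor(271 / 24) = 11
Logical qubits = 11 * 1
= 11

11


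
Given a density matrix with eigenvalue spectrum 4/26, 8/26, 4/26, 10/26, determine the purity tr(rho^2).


tr(rho^2) = sum of eigenvalues squared
= (4/26)^2 + (8/26)^2 + (4/26)^2 + (10/26)^2
= (16 + 64 + 16 + 100) / 676
= 196/676
= 0.2899

0.2899


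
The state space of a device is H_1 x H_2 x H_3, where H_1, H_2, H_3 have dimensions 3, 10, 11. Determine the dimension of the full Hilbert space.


dim(H_1 x H_2 x H_3) = 3 * 10 * 11
= 30 * 11
= 330

330


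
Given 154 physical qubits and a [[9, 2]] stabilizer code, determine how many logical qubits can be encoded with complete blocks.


Each code block uses 9 physical qubits for 2 logical qubit(s).
Number of complete blocks = floor(154 / 9) = 17
Logical qubits = 17 * 2
= 34

34


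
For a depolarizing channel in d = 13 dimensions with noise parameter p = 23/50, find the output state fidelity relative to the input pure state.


F = (1-p) + p/d
= (1 - 0.4600) + 0.4600/13
= 0.5400 + 0.0354
= 0.5754

0.5754


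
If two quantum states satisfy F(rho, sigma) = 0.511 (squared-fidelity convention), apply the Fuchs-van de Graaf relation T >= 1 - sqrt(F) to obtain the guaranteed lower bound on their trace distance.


Fuchs-van de Graaf (squared-fidelity convention): 1 - sqrt(F) <= T <= sqrt(1 - F).
Lower bound: T >= 1 - sqrt(F)
sqrt(F) = sqrt(0.511) = 0.7148
T >= 1 - 0.7148
T >= 0.2852

0.2852


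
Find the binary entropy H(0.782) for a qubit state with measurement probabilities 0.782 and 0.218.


S = -p*log2(p) - (1-p)*log2(1-p)
p = 0.7820, 1-p = 0.2180
= -0.7820 * log2(0.7820) - 0.2180 * log2(0.2180)
= -(-0.2774) - (-0.4791)
= 0.7565

0.7565


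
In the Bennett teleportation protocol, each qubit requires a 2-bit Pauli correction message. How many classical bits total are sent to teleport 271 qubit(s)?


Quantum teleportation requires 2 classical bits per qubit teleported.
271 qubit(s) -> 2 * 271 = 542 classical bits

542


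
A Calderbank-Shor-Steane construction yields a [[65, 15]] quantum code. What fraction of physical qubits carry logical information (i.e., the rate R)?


Code rate R = k/n
= 15/65
= 0.2308

0.2308


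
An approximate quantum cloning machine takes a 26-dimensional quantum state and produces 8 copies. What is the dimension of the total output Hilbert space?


Output space = H^(tensor 8) where dim(H) = 26
dim = 26^8
= 676 (after 2 factors)
= 17576 (after 3 factors)
= 456976 (after 4 factors)
= 11881376 (after 5 factors)
= 308915776 (after 6 factors)
= 8031810176 (after 7 factors)
= 208827064576 (after 8 factors)
= 208827064576

208827064576


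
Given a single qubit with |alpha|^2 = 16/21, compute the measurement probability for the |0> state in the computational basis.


|alpha|^2 = 16/21 = 0.7619
|beta|^2 = 1 - 16/21 = 5/21 = 0.2381
P(|0>) = |alpha|^2 = 0.7619

0.7619


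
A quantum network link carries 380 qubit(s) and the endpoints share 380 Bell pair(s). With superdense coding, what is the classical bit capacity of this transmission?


Superdense coding allows 2 classical bits per shared entangled pair.
380 pair(s) -> 2 * 380 = 760 classical bits

760


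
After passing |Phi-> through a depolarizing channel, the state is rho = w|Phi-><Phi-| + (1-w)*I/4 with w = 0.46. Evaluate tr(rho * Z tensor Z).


|Phi-> = (|00> - |11>)/sqrt(2)
For the pure Bell state, <Z_A Z_B> = +1 (Bell-state Pauli correlator).
The maximally-mixed part I/4 has tr(I/4 * P tensor P) = 0 for any traceless Pauli P.
So <Z_A Z_B>_rho = w * (+1) + (1 - w) * 0
= 0.46 * (+1)
= 0.4600

0.4600


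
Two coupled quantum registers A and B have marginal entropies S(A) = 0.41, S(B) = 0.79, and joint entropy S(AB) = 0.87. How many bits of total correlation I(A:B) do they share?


I(A:B) = S(A) + S(B) - S(AB)
= 0.41 + 0.79 - 0.87
= 0.3300

0.3300


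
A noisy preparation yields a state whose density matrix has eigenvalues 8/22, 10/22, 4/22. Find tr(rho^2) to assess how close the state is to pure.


tr(rho^2) = sum of eigenvalues squared
= (8/22)^2 + (10/22)^2 + (4/22)^2
= (64 + 100 + 16) / 484
= 180/484
= 0.3719

0.3719


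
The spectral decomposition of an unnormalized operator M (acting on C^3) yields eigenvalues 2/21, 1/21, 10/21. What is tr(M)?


tr(M) = sum of eigenvalues
= 2/21 + 1/21 + 10/21
= 13/21
= 0.6190

0.6190


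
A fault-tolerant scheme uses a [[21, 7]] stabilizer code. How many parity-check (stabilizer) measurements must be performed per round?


For an [[n,k]] stabilizer code:
Number of stabilizer generators = n - k
= 21 - 7
= 14

14


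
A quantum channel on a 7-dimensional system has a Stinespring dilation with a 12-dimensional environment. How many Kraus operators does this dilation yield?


Tracing out the environment in an orthonormal basis {|i>_E} gives Kraus operators K_i = <i|_E U |0>_E.
Number of Kraus operators = dim(H_env) = d_env
= 12

12


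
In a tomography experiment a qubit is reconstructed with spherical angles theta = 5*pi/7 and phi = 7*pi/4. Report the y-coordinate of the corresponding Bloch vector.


theta = 2.2440, phi = 5.4978
r_y = sin(theta)*sin(phi) = 0.7818 * -0.7071
r_y = -0.5528

-0.5528


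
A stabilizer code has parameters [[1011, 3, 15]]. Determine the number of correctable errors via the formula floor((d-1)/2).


Code parameters: [[1011, 3, 15]], distance d = 15.
Number of correctable errors = floor((d-1)/2)
= floor((15 - 1)/2)
= floor(14/2)
= 7

7


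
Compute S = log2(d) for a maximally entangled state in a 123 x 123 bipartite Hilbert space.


For a maximally entangled state in d x d:
S = log2(d) = log2(123)
= 6.9425

6.9425


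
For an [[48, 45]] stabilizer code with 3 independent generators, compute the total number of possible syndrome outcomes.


Each stabilizer generator gives a binary (+1 or -1) measurement outcome.
With 3 independent generators:
Total syndromes = 2^3
= 8

8


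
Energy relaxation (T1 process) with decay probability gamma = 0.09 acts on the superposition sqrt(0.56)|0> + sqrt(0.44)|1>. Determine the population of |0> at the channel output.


For amplitude damping with parameter gamma on state sqrt(a)|0> + sqrt(b)|1>:
alpha^2 = 0.56, beta^2 = 0.44
P(|0>) = alpha^2 + gamma * beta^2
= 0.56 + 0.09 * 0.44
= 0.56 + 0.0396
= 0.5996

0.5996


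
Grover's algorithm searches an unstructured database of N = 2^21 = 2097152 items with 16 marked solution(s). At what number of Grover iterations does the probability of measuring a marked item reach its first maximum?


After j Grover iterations the success probability is P(j) = sin^2((2j+1)*theta), where sin(theta) = sqrt(k/N).
N = 2^21 = 2097152, k = 16
sin(theta) = sqrt(k/N) = 0.002762135864
theta = arcsin(sqrt(k/N)) = 0.002762139376 rad
P(j) reaches its first maximum when (2j+1)*theta is as close as possible to pi/2, i.e. j = round(pi/(4*theta) - 1/2).
pi/(4*theta) - 1/2 = 283.8441
(For comparison, the common estimate pi/4 * sqrt(N/k) = 284.3445; the exact maximiser is used here.)
Optimal iterations = 284

284


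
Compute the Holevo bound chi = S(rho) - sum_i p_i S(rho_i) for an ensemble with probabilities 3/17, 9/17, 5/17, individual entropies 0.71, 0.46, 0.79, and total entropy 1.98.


chi = S(rho) - sum_i p_i * S(rho_i)
Weighted entropy = 3/17 * 0.71 + 9/17 * 0.46 + 5/17 * 0.79
= 0.6012
chi = 1.98 - 0.6012
= 1.3788

1.3788


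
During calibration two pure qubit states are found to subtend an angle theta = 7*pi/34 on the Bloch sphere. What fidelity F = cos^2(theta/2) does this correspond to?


For states separated by angle theta on Bloch sphere:
F = cos^2(theta/2)
theta = 7*pi/34 = 0.6468
theta/2 = 0.3234
cos(theta/2) = 0.9482
F = 0.8990

0.8990


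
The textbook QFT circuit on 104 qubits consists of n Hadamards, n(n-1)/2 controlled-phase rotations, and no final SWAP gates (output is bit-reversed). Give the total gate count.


Hadamard gates: 104
Controlled rotations: n*(n-1)/2 = 104*103/2 = 5356
SWAP gates: 0 (omitted)
Total = 104 + 5356
= 5460

5460


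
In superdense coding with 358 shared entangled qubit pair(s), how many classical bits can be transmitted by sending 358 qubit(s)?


Superdense coding allows 2 classical bits per shared entangled pair.
358 pair(s) -> 2 * 358 = 716 classical bits

716


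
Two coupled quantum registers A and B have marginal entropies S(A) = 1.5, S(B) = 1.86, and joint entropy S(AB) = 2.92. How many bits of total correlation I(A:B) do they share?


I(A:B) = S(A) + S(B) - S(AB)
= 1.5 + 1.86 - 2.92
= 0.4400

0.4400


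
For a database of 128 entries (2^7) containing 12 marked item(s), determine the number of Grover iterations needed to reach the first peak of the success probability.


After j Grover iterations the success probability is P(j) = sin^2((2j+1)*theta), where sin(theta) = sqrt(k/N).
N = 2^7 = 128, k = 12
sin(theta) = sqrt(k/N) = 0.3061862178
theta = arcsin(sqrt(k/N)) = 0.3111842443 rad
P(j) reaches its first maximum when (2j+1)*theta is as close as possible to pi/2, i.e. j = round(pi/(4*theta) - 1/2).
pi/(4*theta) - 1/2 = 2.0239
(For comparison, the common estimate pi/4 * sqrt(N/k) = 2.5651; the exact maximiser is used here.)
Optimal iterations = 2

2


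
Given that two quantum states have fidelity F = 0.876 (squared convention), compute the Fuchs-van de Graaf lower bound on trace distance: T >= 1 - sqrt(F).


Fuchs-van de Graaf (squared-fidelity convention): 1 - sqrt(F) <= T <= sqrt(1 - F).
Lower bound: T >= 1 - sqrt(F)
sqrt(F) = sqrt(0.876) = 0.9359
T >= 1 - 0.9359
T >= 0.0641

0.0641


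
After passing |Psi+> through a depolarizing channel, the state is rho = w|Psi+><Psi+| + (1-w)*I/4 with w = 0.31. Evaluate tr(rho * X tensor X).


|Psi+> = (|01> + |10>)/sqrt(2)
For the pure Bell state, <X_A X_B> = +1 (Bell-state Pauli correlator).
The maximally-mixed part I/4 has tr(I/4 * P tensor P) = 0 for any traceless Pauli P.
So <X_A X_B>_rho = w * (+1) + (1 - w) * 0
= 0.31 * (+1)
= 0.3100

0.3100


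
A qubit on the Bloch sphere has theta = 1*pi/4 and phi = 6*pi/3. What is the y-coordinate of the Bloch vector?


theta = 0.7854, phi = 6.2832
r_y = sin(theta)*sin(phi) = 0.7071 * 0.0000
r_y = 0.0000

0.0000


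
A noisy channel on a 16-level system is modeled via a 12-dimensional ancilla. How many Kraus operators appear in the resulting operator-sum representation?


Tracing out the environment in an orthonormal basis {|i>_E} gives Kraus operators K_i = <i|_E U |0>_E.
Number of Kraus operators = dim(H_env) = d_env
= 12

12


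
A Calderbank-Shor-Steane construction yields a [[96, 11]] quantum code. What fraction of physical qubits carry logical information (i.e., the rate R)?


Code rate R = k/n
= 11/96
= 0.1146

0.1146


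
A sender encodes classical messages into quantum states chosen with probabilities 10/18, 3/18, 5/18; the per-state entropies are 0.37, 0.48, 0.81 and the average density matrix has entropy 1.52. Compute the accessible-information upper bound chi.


chi = S(rho) - sum_i p_i * S(rho_i)
Weighted entropy = 10/18 * 0.37 + 3/18 * 0.48 + 5/18 * 0.81
= 0.5106
chi = 1.52 - 0.5106
= 1.0094

1.0094


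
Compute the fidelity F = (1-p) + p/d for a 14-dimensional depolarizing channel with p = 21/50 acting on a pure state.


F = (1-p) + p/d
= (1 - 0.4200) + 0.4200/14
= 0.5800 + 0.0300
= 0.6100

0.6100


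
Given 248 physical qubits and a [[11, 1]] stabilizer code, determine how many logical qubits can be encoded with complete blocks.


Each code block uses 11 physical qubits for 1 logical qubit(s).
Number of complete blocks = floor(248 / 11) = 22
Logical qubits = 22 * 1
= 22

22


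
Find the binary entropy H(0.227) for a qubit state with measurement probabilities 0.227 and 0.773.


S = -p*log2(p) - (1-p)*log2(1-p)
p = 0.2270, 1-p = 0.7730
= -0.2270 * log2(0.2270) - 0.7730 * log2(0.7730)
= -(-0.4856) - (-0.2871)
= 0.7727

0.7727


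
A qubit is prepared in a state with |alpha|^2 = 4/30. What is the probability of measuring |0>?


|alpha|^2 = 4/30 = 0.1333
|beta|^2 = 1 - 4/30 = 26/30 = 0.8667
P(|0>) = |alpha|^2 = 0.1333

0.1333


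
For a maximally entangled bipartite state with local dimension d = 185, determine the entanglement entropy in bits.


For a maximally entangled state in d x d:
S = log2(d) = log2(185)
= 7.5314

7.5314


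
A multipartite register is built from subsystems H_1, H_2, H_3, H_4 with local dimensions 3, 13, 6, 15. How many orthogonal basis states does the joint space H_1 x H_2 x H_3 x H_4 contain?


dim(H_1 x H_2 x H_3 x H_4) = 3 * 13 * 6 * 15
= 39 * 6 * 15
= 234 * 15
= 3510

3510


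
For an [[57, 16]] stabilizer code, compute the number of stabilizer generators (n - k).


For an [[n,k]] stabilizer code:
Number of stabilizer generators = n - k
= 57 - 16
= 41

41


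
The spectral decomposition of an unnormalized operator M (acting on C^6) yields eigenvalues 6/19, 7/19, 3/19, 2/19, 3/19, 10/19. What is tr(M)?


tr(M) = sum of eigenvalues
= 6/19 + 7/19 + 3/19 + 2/19 + 3/19 + 10/19
= 31/19
= 1.6316

1.6316


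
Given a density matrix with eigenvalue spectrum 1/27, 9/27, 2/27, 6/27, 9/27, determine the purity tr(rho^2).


tr(rho^2) = sum of eigenvalues squared
= (1/27)^2 + (9/27)^2 + (2/27)^2 + (6/27)^2 + (9/27)^2
= (1 + 81 + 4 + 36 + 81) / 729
= 203/729
= 0.2785

0.2785


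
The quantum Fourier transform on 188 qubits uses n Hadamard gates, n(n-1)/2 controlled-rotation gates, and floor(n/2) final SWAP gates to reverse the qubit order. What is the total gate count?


Hadamard gates: 188
Controlled rotations: n*(n-1)/2 = 188*187/2 = 17578
SWAP gates: floor(n/2) = floor(188/2) = 94
Total = 188 + 17578 + 94
= 17860

17860


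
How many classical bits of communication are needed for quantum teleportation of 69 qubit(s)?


Quantum teleportation requires 2 classical bits per qubit teleported.
69 qubit(s) -> 2 * 69 = 138 classical bits

138


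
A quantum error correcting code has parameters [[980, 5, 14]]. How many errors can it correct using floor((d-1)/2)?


Code parameters: [[980, 5, 14]], distance d = 14.
Number of correctable errors = floor((d-1)/2)
= floor((14 - 1)/2)
= floor(13/2)
= 6

6


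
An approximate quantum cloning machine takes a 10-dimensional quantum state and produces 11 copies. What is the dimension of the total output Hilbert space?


Output space = H^(tensor 11) where dim(H) = 10
dim = 10^11
= 100 (after 2 factors)
= 1000 (after 3 factors)
= 10000 (after 4 factors)
= 100000 (after 5 factors)
= 1000000 (after 6 factors)
= 10000000 (after 7 factors)
= 100000000 (after 8 factors)
= 1000000000 (after 9 factors)
= 10000000000 (after 10 factors)
= 100000000000 (after 11 factors)
= 100000000000

100000000000


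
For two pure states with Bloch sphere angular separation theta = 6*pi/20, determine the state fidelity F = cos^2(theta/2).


For states separated by angle theta on Bloch sphere:
F = cos^2(theta/2)
theta = 6*pi/20 = 0.9425
theta/2 = 0.4712
cos(theta/2) = 0.8910
F = 0.7939

0.7939


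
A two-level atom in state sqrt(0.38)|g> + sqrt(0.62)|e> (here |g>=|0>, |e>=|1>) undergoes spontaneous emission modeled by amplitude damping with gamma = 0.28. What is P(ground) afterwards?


For amplitude damping with parameter gamma on state sqrt(a)|0> + sqrt(b)|1>:
alpha^2 = 0.38, beta^2 = 0.62
P(|0>) = alpha^2 + gamma * beta^2
= 0.38 + 0.28 * 0.62
= 0.38 + 0.1736
= 0.5536

0.5536


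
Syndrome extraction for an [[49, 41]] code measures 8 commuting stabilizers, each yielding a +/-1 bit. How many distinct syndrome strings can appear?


Each stabilizer generator gives a binary (+1 or -1) measurement outcome.
With 8 independent generators:
Total syndromes = 2^8
= 256

256


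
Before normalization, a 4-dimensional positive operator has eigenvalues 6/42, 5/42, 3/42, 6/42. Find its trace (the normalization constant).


tr(M) = sum of eigenvalues
= 6/42 + 5/42 + 3/42 + 6/42
= 20/42
= 0.4762

0.4762


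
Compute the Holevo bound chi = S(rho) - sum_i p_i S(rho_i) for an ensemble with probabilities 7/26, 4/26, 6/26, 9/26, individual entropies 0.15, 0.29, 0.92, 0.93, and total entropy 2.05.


chi = S(rho) - sum_i p_i * S(rho_i)
Weighted entropy = 7/26 * 0.15 + 4/26 * 0.29 + 6/26 * 0.92 + 9/26 * 0.93
= 0.6192
chi = 2.05 - 0.6192
= 1.4308

1.4308


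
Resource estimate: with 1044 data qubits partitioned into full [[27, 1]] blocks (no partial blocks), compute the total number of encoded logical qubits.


Each code block uses 27 physical qubits for 1 logical qubit(s).
Number of complete blocks = floor(1044 / 27) = 38
Logical qubits = 38 * 1
= 38

38


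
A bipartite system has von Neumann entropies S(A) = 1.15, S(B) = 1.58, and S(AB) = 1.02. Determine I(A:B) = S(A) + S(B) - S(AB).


I(A:B) = S(A) + S(B) - S(AB)
= 1.15 + 1.58 - 1.02
= 1.7100

1.7100


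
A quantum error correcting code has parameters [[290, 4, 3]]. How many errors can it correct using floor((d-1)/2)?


Code parameters: [[290, 4, 3]], distance d = 3.
Number of correctable errors = floor((d-1)/2)
= floor((3 - 1)/2)
= floor(2/2)
= 1

1


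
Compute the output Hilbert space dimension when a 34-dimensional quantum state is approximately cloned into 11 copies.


Output space = H^(tensor 11) where dim(H) = 34
dim = 34^11
= 1156 (after 2 factors)
= 39304 (after 3 factors)
= 1336336 (after 4 factors)
= 45435424 (after 5 factors)
= 1544804416 (after 6 factors)
= 52523350144 (after 7 factors)
= 1785793904896 (after 8 factors)
= 60716992766464 (after 9 factors)
= 2064377754059776 (after 10 factors)
= 70188843638032384 (after 11 factors)
= 70188843638032384

70188843638032384


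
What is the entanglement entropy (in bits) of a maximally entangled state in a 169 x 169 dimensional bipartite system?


For a maximally entangled state in d x d:
S = log2(d) = log2(169)
= 7.4009

7.4009


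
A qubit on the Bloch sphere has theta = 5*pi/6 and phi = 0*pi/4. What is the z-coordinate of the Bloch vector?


theta = 2.6180, phi = 0.0000
r_z = cos(theta) = -0.8660

-0.8660


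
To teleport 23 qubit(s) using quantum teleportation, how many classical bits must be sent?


Quantum teleportation requires 2 classical bits per qubit teleported.
23 qubit(s) -> 2 * 23 = 46 classical bits

46


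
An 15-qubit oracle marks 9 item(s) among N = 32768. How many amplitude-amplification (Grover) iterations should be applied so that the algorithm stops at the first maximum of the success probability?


After j Grover iterations the success probability is P(j) = sin^2((2j+1)*theta), where sin(theta) = sqrt(k/N).
N = 2^15 = 32768, k = 9
sin(theta) = sqrt(k/N) = 0.01657281518
theta = arcsin(sqrt(k/N)) = 0.01657357392 rad
P(j) reaches its first maximum when (2j+1)*theta is as close as possible to pi/2, i.e. j = round(pi/(4*theta) - 1/2).
pi/(4*theta) - 1/2 = 46.8886
(For comparison, the common estimate pi/4 * sqrt(N/k) = 47.3908; the exact maximiser is used here.)
Optimal iterations = 47

47


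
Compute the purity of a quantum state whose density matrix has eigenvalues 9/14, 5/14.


tr(rho^2) = sum of eigenvalues squared
= (9/14)^2 + (5/14)^2
= (81 + 25) / 196
= 106/196
= 0.5408

0.5408


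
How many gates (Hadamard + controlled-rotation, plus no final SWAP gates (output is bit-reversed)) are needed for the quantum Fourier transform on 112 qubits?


Hadamard gates: 112
Controlled rotations: n*(n-1)/2 = 112*111/2 = 6216
SWAP gates: 0 (omitted)
Total = 112 + 6216
= 6328

6328


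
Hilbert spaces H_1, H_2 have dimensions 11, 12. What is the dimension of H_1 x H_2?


dim(H_1 x H_2) = 11 * 12
= 132

132


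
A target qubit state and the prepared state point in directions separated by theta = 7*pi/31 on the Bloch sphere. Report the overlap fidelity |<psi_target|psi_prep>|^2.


For states separated by angle theta on Bloch sphere:
F = cos^2(theta/2)
theta = 7*pi/31 = 0.7094
theta/2 = 0.3547
cos(theta/2) = 0.9378
F = 0.8794

0.8794


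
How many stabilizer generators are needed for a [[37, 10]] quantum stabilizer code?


For an [[n,k]] stabilizer code:
Number of stabilizer generators = n - k
= 37 - 10
= 27

27


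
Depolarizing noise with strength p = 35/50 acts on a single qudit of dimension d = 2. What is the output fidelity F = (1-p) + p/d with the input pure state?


F = (1-p) + p/d
= (1 - 0.7000) + 0.7000/2
= 0.3000 + 0.3500
= 0.6500

0.6500


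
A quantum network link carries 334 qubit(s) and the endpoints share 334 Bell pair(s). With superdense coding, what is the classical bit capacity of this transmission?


Superdense coding allows 2 classical bits per shared entangled pair.
334 pair(s) -> 2 * 334 = 668 classical bits

668


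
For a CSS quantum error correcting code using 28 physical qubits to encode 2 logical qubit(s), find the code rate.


Code rate R = k/n
= 2/28
= 0.0714

0.0714
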